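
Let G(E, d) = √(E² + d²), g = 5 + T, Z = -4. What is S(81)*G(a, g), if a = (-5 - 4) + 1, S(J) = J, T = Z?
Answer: 81*√65 ≈ 653.04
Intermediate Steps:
T = -4
a = -8 (a = -9 + 1 = -8)
g = 1 (g = 5 - 4 = 1)
S(81)*G(a, g) = 81*√((-8)² + 1²) = 81*√(64 + 1) = 81*√65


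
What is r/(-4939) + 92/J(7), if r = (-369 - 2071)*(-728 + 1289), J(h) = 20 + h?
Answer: 3401188/12123 ≈ 280.56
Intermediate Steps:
r = -1368840 (r = -2440*561 = -1368840)
r/(-4939) + 92/J(7) = -1368840/(-4939) + 92/(20 + 7) = -1368840*(-1/4939) + 92/27 = 124440/449 + 92*(1/27) = 124440/449 + 92/27 = 3401188/12123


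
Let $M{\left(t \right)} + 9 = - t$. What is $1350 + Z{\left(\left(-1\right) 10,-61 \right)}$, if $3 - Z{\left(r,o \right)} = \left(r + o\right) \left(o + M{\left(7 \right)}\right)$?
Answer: $-4114$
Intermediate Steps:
$M{\left(t \right)} = -9 - t$
$Z{\left(r,o \right)} = 3 - \left(-16 + o\right) \left(o + r\right)$ ($Z{\left(r,o \right)} = 3 - \left(r + o\right) \left(o - 16\right) = 3 - \left(o + r\right) \left(o - 16\right) = 3 - \left(o + r\right) \left(-16 + o\right) = 3 - \left(-16 + o\right) \left(o + r\right)$)
$1350 + Z{\left(\left(-1\right) 10,-61 \right)} = 1350 + \left(3 - \left(-61\right)^{2} + 16 \left(-61\right) + 16 \left(\left(-1\right) 10\right) - - 61 \left(\left(-1\right) 10\right)\right) = 1350 - \left(4854 + 610\right) = 1350 - 5464 = -4114$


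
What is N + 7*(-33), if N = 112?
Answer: -119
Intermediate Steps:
N + 7*(-33) = 112 + 7*(-33) = 112 - 231 = -119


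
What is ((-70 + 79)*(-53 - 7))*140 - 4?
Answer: -75604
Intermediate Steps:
((-70 + 79)*(-53 - 7))*140 - 4 = (9*(-60))*140 - 4 = -540*140 - 4 = -75600 - 4 = -75604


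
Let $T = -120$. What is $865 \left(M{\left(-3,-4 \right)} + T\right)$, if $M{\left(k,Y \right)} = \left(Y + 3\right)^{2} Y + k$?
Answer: $-109855$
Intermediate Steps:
$M{\left(k,Y \right)} = k + Y \left(3 + Y\right)^{2}$ ($M{\left(k,Y \right)} = \left(3 + Y\right)^{2} Y + k = Y \left(3 + Y\right)^{2} + k = k + Y \left(3 + Y\right)^{2}$)
$865 \left(M{\left(-3,-4 \right)} + T\right) = 865 \left(\left(-3 - 4 \left(3 - 4\right)^{2}\right) - 120\right) = 865 \left(\left(-3 - 4 \left(-1\right)^{2}\right) - 120\right) = 865 \left(\left(-3 - 4\right) - 120\right) = 865 \left(-7 - 120\right) = 865 \left(-127\right) = -109855$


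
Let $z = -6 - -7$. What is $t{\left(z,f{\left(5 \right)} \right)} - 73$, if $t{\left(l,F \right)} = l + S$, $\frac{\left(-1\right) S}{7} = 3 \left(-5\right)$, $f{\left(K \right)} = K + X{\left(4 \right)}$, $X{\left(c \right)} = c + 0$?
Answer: $33$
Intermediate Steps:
$X{\left(c \right)} = c$
$z = 1$ ($z = -6 + 7 = 1$)
$f{\left(K \right)} = 4 + K$ ($f{\left(K \right)} = K + 4 = 4 + K$)
$S = 105$ ($S = - 7 \cdot 3 \left(-5\right) = \left(-7\right) \left(-15\right) = 105$)
$t{\left(l,F \right)} = 105 + l$ ($t{\left(l,F \right)} = l + 105 = 105 + l$)
$t{\left(z,f{\left(5 \right)} \right)} - 73 = \left(105 + 1\right) - 73 = 106 - 73 = 33$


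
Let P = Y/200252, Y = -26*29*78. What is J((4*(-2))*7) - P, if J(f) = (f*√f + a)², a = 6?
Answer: -676157449/3851 - 1344*I*√14 ≈ -1.7558e+5 - 5028.8*I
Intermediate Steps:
Y = -58812 (Y = -754*78 = -58812)
J(f) = (6 + f^(3/2))² (J(f) = (f*√f + 6)² = (f^(3/2) + 6)² = (6 + f^(3/2))²)
P = -1131/3851 (P = -58812/200252 = -58812*1/200252 = -1131/3851 ≈ -0.29369)
J((4*(-2))*7) - P = (6 + ((4*(-2))*7)^(3/2))² - 1*(-1131/3851) = (6 + (-8*7)^(3/2))² + 1131/3851 = (6 + (-56)^(3/2))² + 1131/3851 = (6 - 112*I*√14)² + 1131/3851 = 1131/3851 + (6 - 112*I*√14)²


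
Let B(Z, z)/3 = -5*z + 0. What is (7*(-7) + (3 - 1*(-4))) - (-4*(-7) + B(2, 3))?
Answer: -25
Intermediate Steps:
B(Z, z) = -15*z (B(Z, z) = 3*(-5*z + 0) = 3*(-5*z) = -15*z)
(7*(-7) + (3 - 1*(-4))) - (-4*(-7) + B(2, 3)) = (7*(-7) + (3 - 1*(-4))) - (-4*(-7) - 15*3) = (-49 + (3 + 4)) - (28 - 45) = (-49 + 7) - 1*(-17) = -42 + 17 = -25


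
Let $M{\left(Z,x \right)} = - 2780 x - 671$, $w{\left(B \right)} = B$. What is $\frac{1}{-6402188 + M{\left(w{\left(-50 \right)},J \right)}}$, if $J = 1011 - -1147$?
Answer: $- \frac{1}{12402099} \approx -8.0631 \cdot 10^{-8}$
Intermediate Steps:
$J = 2158$ ($J = 1011 + 1147 = 2158$)
$M{\left(Z,x \right)} = -671 - 2780 x$
$\frac{1}{-6402188 + M{\left(w{\left(-50 \right)},J \right)}} = \frac{1}{-6402188 - 5999911} = \frac{1}{-12402099} = - \frac{1}{12402099}$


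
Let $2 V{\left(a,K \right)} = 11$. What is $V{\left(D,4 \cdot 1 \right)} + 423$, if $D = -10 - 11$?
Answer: $\frac{857}{2} \approx 428.5$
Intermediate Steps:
$D = -21$
$V{\left(a,K \right)} = \frac{11}{2}$ ($V{\left(a,K \right)} = \frac{1}{2} \cdot 11 = \frac{11}{2}$)
$V{\left(D,4 \cdot 1 \right)} + 423 = \frac{11}{2} + 423 = \frac{857}{2}$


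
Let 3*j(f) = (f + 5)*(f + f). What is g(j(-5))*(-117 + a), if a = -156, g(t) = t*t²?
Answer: 0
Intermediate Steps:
j(f) = 2*f*(5 + f)/3 (j(f) = ((f + 5)*(f + f))/3 = ((5 + f)*(2*f))/3 = (2*f*(5 + f))/3 = 2*f*(5 + f)/3)
g(t) = t³
g(j(-5))*(-117 + a) = ((⅔)*(-5)*(5 - 5))³*(-117 - 156) = ((⅔)*(-5)*0)³*(-273) = 0³*(-273) = 0*(-273) = 0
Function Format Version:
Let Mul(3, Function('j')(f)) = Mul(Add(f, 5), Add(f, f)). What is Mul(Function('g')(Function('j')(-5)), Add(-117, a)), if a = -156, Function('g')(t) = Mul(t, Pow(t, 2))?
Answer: 0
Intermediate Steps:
Function('j')(f) = Mul(Rational(2, 3), f, Add(5, f)) (Function('j')(f) = Mul(Rational(1, 3), Mul(Add(f, 5), Add(f, f))) = Mul(Rational(1, 3), Mul(Add(5, f), Mul(2, f))) = Mul(Rational(1, 3), Mul(2, f, Add(5, f))) = Mul(Rational(2, 3), f, Add(5, f)))
Function('g')(t) = Pow(t, 3)
Mul(Function('g')(Function('j')(-5)), Add(-117, a)) = Mul(Pow(Mul(Rational(2, 3), -5, Add(5, -5)), 3), Add(-117, -156)) = Mul(Pow(Mul(Rational(2, 3), -5, 0), 3), -273) = Mul(Pow(0, 3), -273) = Mul(0, -273) = 0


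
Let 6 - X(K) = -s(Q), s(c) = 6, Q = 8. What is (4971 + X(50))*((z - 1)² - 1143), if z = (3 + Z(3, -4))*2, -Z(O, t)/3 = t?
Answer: -1504866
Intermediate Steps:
Z(O, t) = -3*t
X(K) = 12 (X(K) = 6 - (-1)*6 = 6 - 1*(-6) = 6 + 6 = 12)
z = 30 (z = (3 - 3*(-4))*2 = (3 + 12)*2 = 15*2 = 30)
(4971 + X(50))*((z - 1)² - 1143) = (4971 + 12)*((30 - 1)² - 1143) = 4983*(29² - 1143) = 4983*(841 - 1143) = 4983*(-302) = -1504866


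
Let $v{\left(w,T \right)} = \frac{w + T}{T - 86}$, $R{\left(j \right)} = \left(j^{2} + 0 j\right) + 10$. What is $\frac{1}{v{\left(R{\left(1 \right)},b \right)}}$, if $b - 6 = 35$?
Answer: $- \frac{45}{52} \approx -0.86539$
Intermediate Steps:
$b = 41$ ($b = 6 + 35 = 41$)
$R{\left(j \right)} = 10 + j^{2}$ ($R{\left(j \right)} = \left(j^{2} + 0\right) + 10 = j^{2} + 10 = 10 + j^{2}$)
$v{\left(w,T \right)} = \frac{T + w}{-86 + T}$
$\frac{1}{v{\left(R{\left(1 \right)},b \right)}} = \frac{1}{\frac{1}{-86 + 41} \left(41 + \left(10 + 1^{2}\right)\right)} = \frac{1}{\frac{1}{-45} \left(41 + \left(10 + 1\right)\right)} = \frac{1}{\left(- \frac{1}{45}\right) \left(41 + 11\right)} = \frac{1}{\left(- \frac{1}{45}\right) 52} = \frac{1}{- \frac{52}{45}} = - \frac{45}{52}$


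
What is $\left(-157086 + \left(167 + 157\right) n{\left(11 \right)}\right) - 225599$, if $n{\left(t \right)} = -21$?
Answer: $-389489$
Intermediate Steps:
$\left(-157086 + \left(167 + 157\right) n{\left(11 \right)}\right) - 225599 = \left(-157086 + \left(167 + 157\right) \left(-21\right)\right) - 225599 = \left(-157086 + 324 \left(-21\right)\right) - 225599 = \left(-157086 - 6804\right) - 225599 = -163890 - 225599 = -389489$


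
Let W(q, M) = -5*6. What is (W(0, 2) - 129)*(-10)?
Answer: 1590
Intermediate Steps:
W(q, M) = -30
(W(0, 2) - 129)*(-10) = (-30 - 129)*(-10) = -159*(-10) = 1590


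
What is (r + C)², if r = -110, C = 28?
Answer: 6724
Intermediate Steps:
(r + C)² = (-110 + 28)² = (-82)² = 6724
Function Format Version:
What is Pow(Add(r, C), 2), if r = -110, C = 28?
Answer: 6724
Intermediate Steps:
Pow(Add(r, C), 2) = Pow(Add(-110, 28), 2) = Pow(-82, 2) = 6724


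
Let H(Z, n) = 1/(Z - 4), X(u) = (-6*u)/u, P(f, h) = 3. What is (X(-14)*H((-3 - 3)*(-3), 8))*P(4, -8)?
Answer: -9/7 ≈ -1.2857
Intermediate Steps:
X(u) = -6
H(Z, n) = 1/(-4 + Z)
(X(-14)*H((-3 - 3)*(-3), 8))*P(4, -8) = -6/(-4 + (-3 - 3)*(-3))*3 = -6/(-4 - 6*(-3))*3 = -6/(-4 + 18)*3 = -6/14*3 = -6*1/14*3 = -3/7*3 = -9/7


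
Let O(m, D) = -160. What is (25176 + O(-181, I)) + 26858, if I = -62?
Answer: 51874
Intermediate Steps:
(25176 + O(-181, I)) + 26858 = (25176 - 160) + 26858 = 25016 + 26858 = 51874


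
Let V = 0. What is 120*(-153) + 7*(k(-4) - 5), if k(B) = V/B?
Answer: -18395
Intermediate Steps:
k(B) = 0 (k(B) = 0/B = 0)
120*(-153) + 7*(k(-4) - 5) = 120*(-153) + 7*(0 - 5) = -18360 + 7*(-5) = -18360 - 35 = -18395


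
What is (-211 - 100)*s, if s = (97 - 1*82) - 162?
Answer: 45717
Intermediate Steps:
s = -147 (s = (97 - 82) - 162 = 15 - 162 = -147)
(-211 - 100)*s = (-211 - 100)*(-147) = -311*(-147) = 45717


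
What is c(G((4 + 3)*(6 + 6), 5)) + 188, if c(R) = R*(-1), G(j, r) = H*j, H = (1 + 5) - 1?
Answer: -232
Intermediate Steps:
H = 5 (H = 6 - 1 = 5)
G(j, r) = 5*j
c(R) = -R
c(G((4 + 3)*(6 + 6), 5)) + 188 = -5*(4 + 3)*(6 + 6) + 188 = -5*7*12 + 188 = -5*84 + 188 = -1*420 + 188 = -420 + 188 = -232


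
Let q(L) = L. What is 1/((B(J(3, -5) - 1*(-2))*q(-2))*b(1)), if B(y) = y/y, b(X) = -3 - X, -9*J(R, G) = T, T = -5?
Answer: 1/8 ≈ 0.12500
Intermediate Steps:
J(R, G) = 5/9 (J(R, G) = -1/9*(-5) = 5/9)
B(y) = 1
1/((B(J(3, -5) - 1*(-2))*q(-2))*b(1)) = 1/((1*(-2))*(-3 - 1*1)) = 1/(-2*(-3 - 1)) = 1/(-2*(-4)) = 1/8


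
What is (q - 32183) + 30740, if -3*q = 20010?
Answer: -8113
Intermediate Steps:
q = -6670 (q = -⅓*20010 = -6670)
(q - 32183) + 30740 = (-6670 - 32183) + 30740 = -38853 + 30740 = -8113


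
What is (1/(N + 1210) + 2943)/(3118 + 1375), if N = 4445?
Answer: 16642666/25407915 ≈ 0.65502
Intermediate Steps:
(1/(N + 1210) + 2943)/(3118 + 1375) = (1/(4445 + 1210) + 2943)/(3118 + 1375) = (1/5655 + 2943)/4493 = (1/5655 + 2943)*(1/4493) = (16642666/5655)*(1/4493) = 16642666/25407915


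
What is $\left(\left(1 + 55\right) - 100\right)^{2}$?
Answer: $1936$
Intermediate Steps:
$\left(\left(1 + 55\right) - 100\right)^{2} = \left(56 - 100\right)^{2} = \left(-44\right)^{2} = 1936$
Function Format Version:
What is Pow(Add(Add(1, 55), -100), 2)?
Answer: 1936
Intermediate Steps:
Pow(Add(Add(1, 55), -100), 2) = Pow(Add(56, -100), 2) = Pow(-44, 2) = 1936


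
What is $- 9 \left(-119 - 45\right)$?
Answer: $1476$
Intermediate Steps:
$- 9 \left(-119 - 45\right) = \left(-9\right) \left(-164\right) = 1476$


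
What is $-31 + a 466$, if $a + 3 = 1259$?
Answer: $585265$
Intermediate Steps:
$a = 1256$ ($a = -3 + 1259 = 1256$)
$-31 + a 466 = -31 + 1256 \cdot 466 = -31 + 585296 = 585265$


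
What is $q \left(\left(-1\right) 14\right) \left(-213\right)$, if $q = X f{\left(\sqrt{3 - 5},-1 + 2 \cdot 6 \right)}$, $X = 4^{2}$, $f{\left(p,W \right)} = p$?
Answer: $47712 i \sqrt{2} \approx 67475.0 i$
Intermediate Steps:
$X = 16$
$q = 16 i \sqrt{2}$ ($q = 16 \sqrt{3 - 5} = 16 \sqrt{-2} = 16 i \sqrt{2} \approx 22.627 i$)
$q \left(\left(-1\right) 14\right) \left(-213\right) = 16 i \sqrt{2} \left(\left(-1\right) 14\right) \left(-213\right) = 16 i \sqrt{2} \left(-14\right) \left(-213\right) = - 224 i \sqrt{2} \left(-213\right) = 47712 i \sqrt{2}$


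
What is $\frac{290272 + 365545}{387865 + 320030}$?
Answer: $\frac{655817}{707895} \approx 0.92643$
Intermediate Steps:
$\frac{290272 + 365545}{387865 + 320030} = \frac{655817}{707895}$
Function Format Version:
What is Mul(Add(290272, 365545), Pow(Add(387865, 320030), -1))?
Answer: Rational(655817, 707895) ≈ 0.92643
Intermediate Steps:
Mul(Add(290272, 365545), Pow(Add(387865, 320030), -1)) = Mul(655817, Pow(707895, -1)) = Mul(655817, Rational(1, 707895)) = Rational(655817, 707895)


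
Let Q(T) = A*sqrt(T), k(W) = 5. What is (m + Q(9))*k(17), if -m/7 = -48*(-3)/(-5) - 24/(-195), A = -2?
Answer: 12658/13 ≈ 973.69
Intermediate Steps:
m = 13048/65 (m = -7*(-48*(-3)/(-5) - 24/(-195)) = -7*(144*(-1/5) - 24*(-1/195)) = -7*(-144/5 + 8/65) = -7*(-1864/65) = 13048/65 ≈ 200.74)
Q(T) = -2*sqrt(T)
(m + Q(9))*k(17) = (13048/65 - 2*sqrt(9))*5 = (13048/65 - 2*3)*5 = (13048/65 - 6)*5 = (12658/65)*5 = 12658/13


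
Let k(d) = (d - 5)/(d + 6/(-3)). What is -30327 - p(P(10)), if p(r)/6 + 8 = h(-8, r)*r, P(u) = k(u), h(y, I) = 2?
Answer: -60573/2 ≈ -30287.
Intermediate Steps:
k(d) = (-5 + d)/(-2 + d) (k(d) = (-5 + d)/(d + 6*(-⅓)) = (-5 + d)/(d - 2) = (-5 + d)/(-2 + d))
P(u) = (-5 + u)/(-2 + u)
p(r) = -48 + 12*r (p(r) = -48 + 6*(2*r) = -48 + 12*r)
-30327 - p(P(10)) = -30327 - (-48 + 12*((-5 + 10)/(-2 + 10))) = -30327 - (-48 + 12*(5/8)) = -30327 - (-48 + 15/2) = -30327 - 1*(-81/2) = -30327 + 81/2 = -60573/2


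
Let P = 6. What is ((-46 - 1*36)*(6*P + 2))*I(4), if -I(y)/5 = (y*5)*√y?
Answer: 623200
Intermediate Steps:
I(y) = -25*y^(3/2) (I(y) = -5*y*5*√y = -5*5*y*√y = -25*y^(3/2))
((-46 - 1*36)*(6*P + 2))*I(4) = ((-46 - 1*36)*(6*6 + 2))*(-25*4^(3/2)) = ((-46 - 36)*(36 + 2))*(-25*8) = -82*38*(-200) = -3116*(-200) = 623200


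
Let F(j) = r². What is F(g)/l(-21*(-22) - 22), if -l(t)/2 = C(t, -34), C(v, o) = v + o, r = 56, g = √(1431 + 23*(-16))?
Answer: -112/29 ≈ -3.8621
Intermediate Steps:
g = √1063 (g = √(1431 - 368) = √1063 ≈ 32.604)
C(v, o) = o + v
l(t) = 68 - 2*t (l(t) = -2*(-34 + t) = 68 - 2*t)
F(j) = 3136 (F(j) = 56² = 3136)
F(g)/l(-21*(-22) - 22) = 3136/(68 - 2*(-21*(-22) - 22)) = 3136/(68 - 2*(462 - 22)) = 3136/(68 - 2*440) = 3136/(68 - 880) = 3136/(-812) = 3136*(-1/812) = -112/29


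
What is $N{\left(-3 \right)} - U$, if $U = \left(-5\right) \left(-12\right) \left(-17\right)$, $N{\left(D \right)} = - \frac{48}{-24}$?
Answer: $1022$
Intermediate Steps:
$N{\left(D \right)} = 2$ ($N{\left(D \right)} = \left(-48\right) \left(- \frac{1}{24}\right) = 2$)
$U = -1020$ ($U = 60 \left(-17\right) = -1020$)
$N{\left(-3 \right)} - U = 2 - -1020 = 2 + 1020 = 1022$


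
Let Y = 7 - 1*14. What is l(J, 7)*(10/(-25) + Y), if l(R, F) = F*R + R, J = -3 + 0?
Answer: 888/5 ≈ 177.60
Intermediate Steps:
J = -3
Y = -7 (Y = 7 - 14 = -7)
l(R, F) = R + F*R
l(J, 7)*(10/(-25) + Y) = (-3*(1 + 7))*(10/(-25) - 7) = (-3*8)*(10*(-1/25) - 7) = -24*(-⅖ - 7) = -24*(-37/5) = 888/5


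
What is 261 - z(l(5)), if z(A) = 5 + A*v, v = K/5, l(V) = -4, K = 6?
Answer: 1304/5 ≈ 260.80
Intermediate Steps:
v = 6/5 ≈ 1.2000
z(A) = 5 + 6*A/5 (z(A) = 5 + A*(6/5) = 5 + 6*A/5)
261 - z(l(5)) = 261 - (5 + (6/5)*(-4)) = 261 - (5 - 24/5) = 261 - 1*⅕ = 261 - ⅕ = 1304/5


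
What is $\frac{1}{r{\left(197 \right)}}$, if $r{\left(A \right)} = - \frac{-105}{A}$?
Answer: $\frac{197}{105} \approx 1.8762$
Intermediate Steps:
$r{\left(A \right)} = \frac{105}{A}$
$\frac{1}{r{\left(197 \right)}} = \frac{1}{105 \cdot \frac{1}{197}} = \frac{1}{\frac{105}{197}} = \frac{197}{105}$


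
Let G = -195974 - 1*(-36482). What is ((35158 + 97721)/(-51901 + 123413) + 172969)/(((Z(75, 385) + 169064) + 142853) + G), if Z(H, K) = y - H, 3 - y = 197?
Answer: 12369492007/10880979872 ≈ 1.1368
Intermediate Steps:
y = -194 (y = 3 - 1*197 = 3 - 197 = -194)
Z(H, K) = -194 - H
G = -159492 (G = -195974 + 36482 = -159492)
((35158 + 97721)/(-51901 + 123413) + 172969)/(((Z(75, 385) + 169064) + 142853) + G) = ((35158 + 97721)/(-51901 + 123413) + 172969)/((((-194 - 1*75) + 169064) + 142853) - 159492) = (132879/71512 + 172969)/((((-194 - 75) + 169064) + 142853) - 159492) = (132879*(1/71512) + 172969)/(((-269 + 169064) + 142853) - 159492) = (132879/71512 + 172969)/((168795 + 142853) - 159492) = 12369492007/(71512*(311648 - 159492)) = (12369492007/71512)/152156 = (12369492007/71512)*(1/152156) = 12369492007/10880979872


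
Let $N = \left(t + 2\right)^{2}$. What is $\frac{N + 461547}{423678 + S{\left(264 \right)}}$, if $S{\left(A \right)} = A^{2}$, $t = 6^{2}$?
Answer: $\frac{462991}{493374} \approx 0.93842$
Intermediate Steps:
$t = 36$
$N = 1444$ ($N = \left(36 + 2\right)^{2} = 38^{2} = 1444$)
$\frac{N + 461547}{423678 + S{\left(264 \right)}} = \frac{1444 + 461547}{423678 + 264^{2}} = \frac{462991}{423678 + 69696} = \frac{462991}{493374}$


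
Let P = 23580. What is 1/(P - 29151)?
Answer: -1/5571 ≈ -0.00017950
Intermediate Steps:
1/(P - 29151) = 1/(23580 - 29151) = 1/(-5571) = -1/5571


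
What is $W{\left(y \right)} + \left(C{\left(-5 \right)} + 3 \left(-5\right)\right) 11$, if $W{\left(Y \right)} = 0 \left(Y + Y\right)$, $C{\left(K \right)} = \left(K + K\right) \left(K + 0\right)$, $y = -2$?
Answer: $385$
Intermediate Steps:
$C{\left(K \right)} = 2 K^{2}$ ($C{\left(K \right)} = 2 K K = 2 K^{2}$)
$W{\left(Y \right)} = 0$ ($W{\left(Y \right)} = 0 \cdot 2 Y = 0$)
$W{\left(y \right)} + \left(C{\left(-5 \right)} + 3 \left(-5\right)\right) 11 = 0 + \left(2 \left(-5\right)^{2} + 3 \left(-5\right)\right) 11 = 0 + \left(2 \cdot 25 - 15\right) 11 = 0 + \left(50 - 15\right) 11 = 0 + 35 \cdot 11 = 0 + 385 = 385$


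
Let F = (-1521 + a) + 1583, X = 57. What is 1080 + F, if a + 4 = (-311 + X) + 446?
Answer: 1330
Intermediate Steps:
a = 188 (a = -4 + ((-311 + 57) + 446) = -4 + (-254 + 446) = -4 + 192 = 188)
F = 250 (F = (-1521 + 188) + 1583 = -1333 + 1583 = 250)
1080 + F = 1080 + 250 = 1330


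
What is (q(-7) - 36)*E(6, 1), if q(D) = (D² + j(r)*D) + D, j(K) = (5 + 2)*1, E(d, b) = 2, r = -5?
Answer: -86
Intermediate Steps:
j(K) = 7 (j(K) = 7*1 = 7)
q(D) = D² + 8*D (q(D) = (D² + 7*D) + D = D² + 8*D)
(q(-7) - 36)*E(6, 1) = (-7*(8 - 7) - 36)*2 = (-7*1 - 36)*2 = (-7 - 36)*2 = -43*2 = -86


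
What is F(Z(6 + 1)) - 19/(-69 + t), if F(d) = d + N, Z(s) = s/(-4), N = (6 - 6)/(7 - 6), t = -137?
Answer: -683/412 ≈ -1.6578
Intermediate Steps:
N = 0 (N = 0/1 = 0*1 = 0)
Z(s) = -s/4 (Z(s) = s*(-¼) = -s/4)
F(d) = d (F(d) = d + 0 = d)
F(Z(6 + 1)) - 19/(-69 + t) = -(6 + 1)/4 - 19/(-69 - 137) = -¼*7 - 19/(-206) = -7/4 - 1/206*(-19) = -7/4 + 19/206 = -683/412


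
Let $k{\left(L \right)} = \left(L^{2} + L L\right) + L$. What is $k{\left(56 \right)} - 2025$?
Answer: $4303$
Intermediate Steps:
$k{\left(L \right)} = L + 2 L^{2}$ ($k{\left(L \right)} = \left(L^{2} + L^{2}\right) + L = 2 L^{2} + L = L + 2 L^{2}$)
$k{\left(56 \right)} - 2025 = 56 \left(1 + 2 \cdot 56\right) - 2025 = 56 \left(1 + 112\right) - 2025 = 56 \cdot 113 - 2025 = 6328 - 2025 = 4303$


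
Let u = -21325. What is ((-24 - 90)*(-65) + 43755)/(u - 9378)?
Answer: -51165/30703 ≈ -1.6664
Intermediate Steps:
((-24 - 90)*(-65) + 43755)/(u - 9378) = ((-24 - 90)*(-65) + 43755)/(-21325 - 9378) = (-114*(-65) + 43755)/(-30703) = (7410 + 43755)*(-1/30703) = 51165*(-1/30703) = -51165/30703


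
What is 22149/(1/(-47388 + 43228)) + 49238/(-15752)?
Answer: -725693404459/7876 ≈ -9.2140e+7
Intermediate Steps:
22149/(1/(-47388 + 43228)) + 49238/(-15752) = 22149/(1/(-4160)) + 49238*(-1/15752) = 22149/(-1/4160) - 24619/7876 = 22149*(-4160) - 24619/7876 = -92139840 - 24619/7876 = -725693404459/7876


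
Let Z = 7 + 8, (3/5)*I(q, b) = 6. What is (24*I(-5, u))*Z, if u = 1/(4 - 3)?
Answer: 3600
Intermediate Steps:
u = 1 (u = 1/1 = 1)
I(q, b) = 10 (I(q, b) = (5/3)*6 = 10)
Z = 15
(24*I(-5, u))*Z = (24*10)*15 = 240*15 = 3600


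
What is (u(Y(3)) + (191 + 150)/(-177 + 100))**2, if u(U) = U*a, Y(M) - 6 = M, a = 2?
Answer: 9025/49 ≈ 184.18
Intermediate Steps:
Y(M) = 6 + M
u(U) = 2*U (u(U) = U*2 = 2*U)
(u(Y(3)) + (191 + 150)/(-177 + 100))**2 = (2*(6 + 3) + (191 + 150)/(-177 + 100))**2 = (2*9 + 341/(-77))**2 = (18 + 341*(-1/77))**2 = (18 - 31/7)**2 = (95/7)**2 = 9025/49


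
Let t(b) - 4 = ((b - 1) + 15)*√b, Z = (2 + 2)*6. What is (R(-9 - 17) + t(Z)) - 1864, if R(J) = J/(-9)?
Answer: -16714/9 + 76*√6 ≈ -1670.9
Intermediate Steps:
Z = 24 (Z = 4*6 = 24)
t(b) = 4 + √b*(14 + b) (t(b) = 4 + ((b - 1) + 15)*√b = 4 + ((-1 + b) + 15)*√b = 4 + (14 + b)*√b = 4 + √b*(14 + b))
R(J) = -J/9 (R(J) = J*(-⅑) = -J/9)
(R(-9 - 17) + t(Z)) - 1864 = (-(-9 - 17)/9 + (4 + 24^(3/2) + 14*√24)) - 1864 = (-⅑*(-26) + (4 + 48*√6 + 14*(2*√6))) - 1864 = (26/9 + (4 + 48*√6 + 28*√6)) - 1864 = (26/9 + (4 + 76*√6)) - 1864 = (62/9 + 76*√6) - 1864 = -16714/9 + 76*√6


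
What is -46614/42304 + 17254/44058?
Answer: -330951599/465957408 ≈ -0.71026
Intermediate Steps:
-46614/42304 + 17254/44058 = -46614*1/42304 + 17254*(1/44058) = -23307/21152 + 8627/22029 = -330951599/465957408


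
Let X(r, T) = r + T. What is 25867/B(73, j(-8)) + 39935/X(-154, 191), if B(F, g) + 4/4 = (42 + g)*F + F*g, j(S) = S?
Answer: 76713774/70189 ≈ 1093.0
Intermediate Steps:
B(F, g) = -1 + F*g + F*(42 + g) (B(F, g) = -1 + ((42 + g)*F + F*g) = -1 + (F*(42 + g) + F*g) = -1 + (F*g + F*(42 + g)) = -1 + F*g + F*(42 + g))
X(r, T) = T + r
25867/B(73, j(-8)) + 39935/X(-154, 191) = 25867/(-1 + 42*73 + 2*73*(-8)) + 39935/(191 - 154) = 25867/(-1 + 3066 - 1168) + 39935/37 = 25867/1897 + 39935*(1/37) = 25867*(1/1897) + 39935/37 = 25867/1897 + 39935/37 = 76713774/70189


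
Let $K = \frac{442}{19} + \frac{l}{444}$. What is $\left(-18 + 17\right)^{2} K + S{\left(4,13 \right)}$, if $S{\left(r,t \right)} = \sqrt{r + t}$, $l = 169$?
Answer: $\frac{199459}{8436} + \sqrt{17} \approx 27.767$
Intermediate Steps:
$K = \frac{199459}{8436}$ ($K = \frac{442}{19} + \frac{169}{444} = \frac{199459}{8436} \approx 23.644$)
$\left(-18 + 17\right)^{2} K + S{\left(4,13 \right)} = \left(-18 + 17\right)^{2} \cdot \frac{199459}{8436} + \sqrt{4 + 13} = \left(-1\right)^{2} \cdot \frac{199459}{8436} + \sqrt{17} = 1 \cdot \frac{199459}{8436} + \sqrt{17} = \frac{199459}{8436} + \sqrt{17}$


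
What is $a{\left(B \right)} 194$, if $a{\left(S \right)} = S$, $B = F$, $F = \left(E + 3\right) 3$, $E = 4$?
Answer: $4074$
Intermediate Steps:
$F = 21$ ($F = \left(4 + 3\right) 3 = 7 \cdot 3 = 21$)
$B = 21$
$a{\left(B \right)} 194 = 21 \cdot 194 = 4074$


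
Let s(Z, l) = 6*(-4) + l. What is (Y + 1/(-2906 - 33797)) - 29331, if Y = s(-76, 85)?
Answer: -1074296811/36703 ≈ -29270.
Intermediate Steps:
s(Z, l) = -24 + l
Y = 61 (Y = -24 + 85 = 61)
(Y + 1/(-2906 - 33797)) - 29331 = (61 + 1/(-2906 - 33797)) - 29331 = (61 + 1/(-36703)) - 29331 = (61 - 1/36703) - 29331 = 2238882/36703 - 29331 = -1074296811/36703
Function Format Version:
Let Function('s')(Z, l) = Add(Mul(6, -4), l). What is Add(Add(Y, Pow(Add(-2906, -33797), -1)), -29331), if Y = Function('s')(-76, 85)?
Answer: Rational(-1074296811, 36703) ≈ -29270.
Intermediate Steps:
Function('s')(Z, l) = Add(-24, l)
Y = 61 (Y = Add(-24, 85) = 61)
Add(Add(Y, Pow(Add(-2906, -33797), -1)), -29331) = Add(Add(61, Pow(Add(-2906, -33797), -1)), -29331) = Add(Add(61, Pow(-36703, -1)), -29331) = Add(Add(61, Rational(-1, 36703)), -29331) = Add(Rational(2238882, 36703), -29331) = Rational(-1074296811, 36703)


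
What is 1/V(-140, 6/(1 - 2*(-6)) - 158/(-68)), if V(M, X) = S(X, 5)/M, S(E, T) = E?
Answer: -61880/1231 ≈ -50.268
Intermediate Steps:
V(M, X) = X/M
1/V(-140, 6/(1 - 2*(-6)) - 158/(-68)) = 1/((6/(1 - 2*(-6)) - 158/(-68))/(-140)) = 1/((6/(1 + 12) - 158*(-1/68))*(-1/140)) = 1/((6/13 + 79/34)*(-1/140)) = 1/((1231/442)*(-1/140)) = 1/(-1231/61880) = -61880/1231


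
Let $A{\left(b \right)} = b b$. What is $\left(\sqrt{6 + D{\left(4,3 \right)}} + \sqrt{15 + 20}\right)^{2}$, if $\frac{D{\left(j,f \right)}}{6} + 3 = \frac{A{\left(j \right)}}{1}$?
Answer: $119 + 28 \sqrt{15} \approx 227.44$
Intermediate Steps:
$A{\left(b \right)} = b^{2}$
$D{\left(j,f \right)} = -18 + 6 j^{2}$ ($D{\left(j,f \right)} = -18 + 6 \frac{j^{2}}{1} = -18 + 6 j^{2} \cdot 1 = -18 + 6 j^{2}$)
$\left(\sqrt{6 + D{\left(4,3 \right)}} + \sqrt{15 + 20}\right)^{2} = \left(\sqrt{6 - \left(18 - 6 \cdot 4^{2}\right)} + \sqrt{15 + 20}\right)^{2} = \left(\sqrt{6 + \left(-18 + 6 \cdot 16\right)} + \sqrt{35}\right)^{2} = \left(\sqrt{6 + \left(-18 + 96\right)} + \sqrt{35}\right)^{2} = \left(\sqrt{6 + 78} + \sqrt{35}\right)^{2} = \left(\sqrt{84} + \sqrt{35}\right)^{2} = \left(2 \sqrt{21} + \sqrt{35}\right)^{2} = \left(\sqrt{35} + 2 \sqrt{21}\right)^{2}$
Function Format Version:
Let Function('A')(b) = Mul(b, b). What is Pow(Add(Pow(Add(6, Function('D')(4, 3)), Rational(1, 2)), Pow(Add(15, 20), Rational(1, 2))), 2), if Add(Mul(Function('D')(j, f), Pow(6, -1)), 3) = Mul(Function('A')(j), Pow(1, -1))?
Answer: Add(119, Mul(28, Pow(15, Rational(1, 2)))) ≈ 227.44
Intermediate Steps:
Function('A')(b) = Pow(b, 2)
Function('D')(j, f) = Add(-18, Mul(6, Pow(j, 2))) (Function('D')(j, f) = Add(-18, Mul(6, Mul(Pow(j, 2), Pow(1, -1)))) = Add(-18, Mul(6, Mul(Pow(j, 2), 1))) = Add(-18, Mul(6, Pow(j, 2))))
Pow(Add(Pow(Add(6, Function('D')(4, 3)), Rational(1, 2)), Pow(Add(15, 20), Rational(1, 2))), 2) = Pow(Add(Pow(Add(6, Add(-18, Mul(6, Pow(4, 2)))), Rational(1, 2)), Pow(Add(15, 20), Rational(1, 2))), 2) = Pow(Add(Pow(Add(6, Add(-18, Mul(6, 16))), Rational(1, 2)), Pow(35, Rational(1, 2))), 2) = Pow(Add(Pow(Add(6, Add(-18, 96)), Rational(1, 2)), Pow(35, Rational(1, 2))), 2) = Pow(Add(Pow(Add(6, 78), Rational(1, 2)), Pow(35, Rational(1, 2))), 2) = Pow(Add(Pow(84, Rational(1, 2)), Pow(35, Rational(1, 2))), 2) = Pow(Add(Mul(2, Pow(21, Rational(1, 2))), Pow(35, Rational(1, 2))), 2) = Pow(Add(Pow(35, Rational(1, 2)), Mul(2, Pow(21, Rational(1, 2)))), 2)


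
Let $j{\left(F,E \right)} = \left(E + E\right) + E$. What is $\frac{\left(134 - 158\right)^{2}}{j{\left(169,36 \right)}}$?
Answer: $\frac{16}{3} \approx 5.3333$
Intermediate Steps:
$j{\left(F,E \right)} = 3 E$ ($j{\left(F,E \right)} = 2 E + E = 3 E$)
$\frac{\left(134 - 158\right)^{2}}{j{\left(169,36 \right)}} = \frac{\left(134 - 158\right)^{2}}{3 \cdot 36} = \frac{\left(-24\right)^{2}}{108} = 576 \cdot \frac{1}{108} = \frac{16}{3}$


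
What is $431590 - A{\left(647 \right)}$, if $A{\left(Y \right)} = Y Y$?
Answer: $12981$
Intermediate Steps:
$A{\left(Y \right)} = Y^{2}$
$431590 - A{\left(647 \right)} = 431590 - 647^{2} = 431590 - 418609 = 12981$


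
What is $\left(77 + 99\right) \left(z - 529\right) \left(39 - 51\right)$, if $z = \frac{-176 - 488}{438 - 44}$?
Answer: $\frac{220799040}{197} \approx 1.1208 \cdot 10^{6}$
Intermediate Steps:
$z = - \frac{332}{197}$ ($z = - \frac{664}{394} = \left(-664\right) \frac{1}{394} = - \frac{332}{197} \approx -1.6853$)
$\left(77 + 99\right) \left(z - 529\right) \left(39 - 51\right) = \left(77 + 99\right) \left(- \frac{332}{197} - 529\right) \left(39 - 51\right) = 176 \left(- \frac{104545}{197}\right) \left(39 - 51\right) = - \frac{18399920 \left(39 - 51\right)}{197} = \left(- \frac{18399920}{197}\right) \left(-12\right) = \frac{220799040}{197}$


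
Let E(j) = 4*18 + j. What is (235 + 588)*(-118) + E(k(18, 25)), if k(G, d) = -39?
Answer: -97081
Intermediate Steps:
E(j) = 72 + j
(235 + 588)*(-118) + E(k(18, 25)) = (235 + 588)*(-118) + (72 - 39) = 823*(-118) + 33 = -97114 + 33 = -97081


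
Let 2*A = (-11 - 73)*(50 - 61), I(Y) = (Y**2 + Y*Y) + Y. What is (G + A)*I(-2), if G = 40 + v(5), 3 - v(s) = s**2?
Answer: 2880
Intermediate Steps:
v(s) = 3 - s**2
G = 18 (G = 40 + (3 - 1*5**2) = 40 + (3 - 1*25) = 40 + (3 - 25) = 40 - 22 = 18)
I(Y) = Y + 2*Y**2 (I(Y) = (Y**2 + Y**2) + Y = 2*Y**2 + Y = Y + 2*Y**2)
A = 462 (A = ((-11 - 73)*(50 - 61))/2 = (-84*(-11))/2 = (1/2)*924 = 462)
(G + A)*I(-2) = (18 + 462)*(-2*(1 + 2*(-2))) = 480*(-2*(1 - 4)) = 480*(-2*(-3)) = 480*6 = 2880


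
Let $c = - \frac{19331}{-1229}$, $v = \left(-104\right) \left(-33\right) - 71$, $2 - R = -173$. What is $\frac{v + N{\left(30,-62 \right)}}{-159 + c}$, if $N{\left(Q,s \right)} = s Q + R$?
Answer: $- \frac{514951}{44020} \approx -11.698$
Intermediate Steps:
$R = 175$ ($R = 2 - -173 = 2 + 173 = 175$)
$v = 3361$ ($v = 3432 - 71 = 3361$)
$c = \frac{19331}{1229}$ ($c = \left(-19331\right) \left(- \frac{1}{1229}\right) = \frac{19331}{1229} \approx 15.729$)
$N{\left(Q,s \right)} = 175 + Q s$ ($N{\left(Q,s \right)} = s Q + 175 = Q s + 175 = 175 + Q s$)
$\frac{v + N{\left(30,-62 \right)}}{-159 + c} = \frac{3361 + \left(175 + 30 \left(-62\right)\right)}{-159 + \frac{19331}{1229}} = \frac{3361 + \left(175 - 1860\right)}{- \frac{176080}{1229}} = \left(3361 - 1685\right) \left(- \frac{1229}{176080}\right) = 1676 \left(- \frac{1229}{176080}\right) = - \frac{514951}{44020}$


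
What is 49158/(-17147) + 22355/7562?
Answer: 11588389/129665614 ≈ 0.089371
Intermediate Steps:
49158/(-17147) + 22355/7562 = 49158*(-1/17147) + 22355*(1/7562) = -49158/17147 + 22355/7562 = 11588389/129665614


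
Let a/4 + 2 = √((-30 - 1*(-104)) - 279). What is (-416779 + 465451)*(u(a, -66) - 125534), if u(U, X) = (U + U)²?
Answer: -6736107456 - 12460032*I*√205 ≈ -6.7361e+9 - 1.784e+8*I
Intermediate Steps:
a = -8 + 4*I*√205 (a = -8 + 4*√((-30 - 1*(-104)) - 279) = -8 + 4*√((-30 + 104) - 279) = -8 + 4*√(74 - 279) = -8 + 4*√(-205) = -8 + 4*(I*√205) = -8 + 4*I*√205 ≈ -8.0 + 57.271*I)
u(U, X) = 4*U² (u(U, X) = (2*U)² = 4*U²)
(-416779 + 465451)*(u(a, -66) - 125534) = (-416779 + 465451)*(4*(-8 + 4*I*√205)² - 125534) = 48672*(-125534 + 4*(-8 + 4*I*√205)²) = -6109990848 + 194688*(-8 + 4*I*√205)²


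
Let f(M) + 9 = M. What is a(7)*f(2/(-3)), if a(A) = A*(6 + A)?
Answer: -2639/3 ≈ -879.67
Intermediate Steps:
f(M) = -9 + M
a(7)*f(2/(-3)) = (7*(6 + 7))*(-9 + 2/(-3)) = (7*13)*(-9 + 2*(-⅓)) = 91*(-9 - ⅔) = 91*(-29/3) = -2639/3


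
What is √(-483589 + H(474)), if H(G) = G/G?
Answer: 6*I*√13433 ≈ 695.41*I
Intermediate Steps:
H(G) = 1
√(-483589 + H(474)) = √(-483589 + 1) = √(-483588) = 6*I*√13433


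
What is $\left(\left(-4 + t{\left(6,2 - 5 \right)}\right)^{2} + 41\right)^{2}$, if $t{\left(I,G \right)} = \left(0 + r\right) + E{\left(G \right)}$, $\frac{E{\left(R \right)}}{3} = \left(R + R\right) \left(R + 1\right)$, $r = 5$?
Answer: $1988100$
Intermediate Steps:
$E{\left(R \right)} = 6 R \left(1 + R\right)$ ($E{\left(R \right)} = 3 \left(R + R\right) \left(R + 1\right) = 3 \cdot 2 R \left(1 + R\right) = 6 R \left(1 + R\right)$)
$t{\left(I,G \right)} = 5 + 6 G \left(1 + G\right)$ ($t{\left(I,G \right)} = \left(0 + 5\right) + 6 G \left(1 + G\right) = 5 + 6 G \left(1 + G\right)$)
$\left(\left(-4 + t{\left(6,2 - 5 \right)}\right)^{2} + 41\right)^{2} = \left(\left(-4 + \left(5 + 6 \left(2 - 5\right) \left(1 + \left(2 - 5\right)\right)\right)\right)^{2} + 41\right)^{2} = \left(\left(-4 + \left(5 + 6 \left(-3\right) \left(1 - 3\right)\right)\right)^{2} + 41\right)^{2} = \left(\left(-4 + \left(5 + 6 \left(-3\right) \left(-2\right)\right)\right)^{2} + 41\right)^{2} = \left(\left(-4 + \left(5 + 36\right)\right)^{2} + 41\right)^{2} = \left(\left(-4 + 41\right)^{2} + 41\right)^{2} = \left(37^{2} + 41\right)^{2} = \left(1369 + 41\right)^{2} = 1410^{2} = 1988100$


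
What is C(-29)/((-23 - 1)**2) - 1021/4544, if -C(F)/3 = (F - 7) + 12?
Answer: -453/4544 ≈ -0.099692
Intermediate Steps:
C(F) = -15 - 3*F (C(F) = -3*((F - 7) + 12) = -3*((-7 + F) + 12) = -3*(5 + F) = -15 - 3*F)
C(-29)/((-23 - 1)**2) - 1021/4544 = (-15 - 3*(-29))/((-23 - 1)**2) - 1021/4544 = (-15 + 87)/((-24)**2) - 1021*1/4544 = 72/576 - 1021/4544 = 72*(1/576) - 1021/4544 = 1/8 - 1021/4544 = -453/4544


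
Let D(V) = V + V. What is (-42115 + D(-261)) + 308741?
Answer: 266104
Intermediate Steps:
D(V) = 2*V
(-42115 + D(-261)) + 308741 = (-42115 + 2*(-261)) + 308741 = (-42115 - 522) + 308741 = -42637 + 308741 = 266104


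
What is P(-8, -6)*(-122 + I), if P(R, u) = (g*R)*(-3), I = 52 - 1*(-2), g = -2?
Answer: 3264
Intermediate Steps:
I = 54 (I = 52 + 2 = 54)
P(R, u) = 6*R (P(R, u) = -2*R*(-3) = 6*R)
P(-8, -6)*(-122 + I) = (6*(-8))*(-122 + 54) = -48*(-68) = 3264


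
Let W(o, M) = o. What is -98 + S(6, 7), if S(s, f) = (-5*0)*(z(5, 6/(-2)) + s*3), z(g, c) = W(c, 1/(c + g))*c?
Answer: -98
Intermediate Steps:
z(g, c) = c² (z(g, c) = c*c = c²)
S(s, f) = 0 (S(s, f) = (-5*0)*((6/(-2))² + s*3) = 0*((6*(-½))² + 3*s) = 0*((-3)² + 3*s) = 0*(9 + 3*s) = 0)
-98 + S(6, 7) = -98 + 0 = -98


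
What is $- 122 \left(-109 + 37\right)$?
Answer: $8784$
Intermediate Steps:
$- 122 \left(-109 + 37\right) = \left(-122\right) \left(-72\right) = 8784$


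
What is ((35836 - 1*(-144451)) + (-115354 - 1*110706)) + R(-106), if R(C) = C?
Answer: -45879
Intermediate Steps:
((35836 - 1*(-144451)) + (-115354 - 1*110706)) + R(-106) = ((35836 - 1*(-144451)) + (-115354 - 1*110706)) - 106 = ((35836 + 144451) + (-115354 - 110706)) - 106 = (180287 - 226060) - 106 = -45773 - 106 = -45879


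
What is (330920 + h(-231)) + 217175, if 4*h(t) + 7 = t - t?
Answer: 2192373/4 ≈ 5.4809e+5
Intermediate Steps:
h(t) = -7/4 (h(t) = -7/4 + (t - t)/4 = -7/4 + (1/4)*0 = -7/4 + 0 = -7/4)
(330920 + h(-231)) + 217175 = (330920 - 7/4) + 217175 = 1323673/4 + 217175 = 2192373/4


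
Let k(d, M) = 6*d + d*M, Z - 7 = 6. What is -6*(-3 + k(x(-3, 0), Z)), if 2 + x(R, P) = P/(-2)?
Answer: 246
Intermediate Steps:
x(R, P) = -2 - P/2 (x(R, P) = -2 + P/(-2) = -2 + P*(-1/2) = -2 - P/2)
Z = 13 (Z = 7 + 6 = 13)
k(d, M) = 6*d + M*d
-6*(-3 + k(x(-3, 0), Z)) = -6*(-3 + (-2 - 1/2*0)*(6 + 13)) = -6*(-3 + (-2 + 0)*19) = -6*(-3 - 2*19) = -6*(-3 - 38) = -6*(-41) = 246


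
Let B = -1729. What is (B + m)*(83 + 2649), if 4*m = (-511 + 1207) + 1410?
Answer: -3285230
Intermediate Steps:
m = 1053/2 (m = ((-511 + 1207) + 1410)/4 = (696 + 1410)/4 = (¼)*2106 = 1053/2 ≈ 526.50)
(B + m)*(83 + 2649) = (-1729 + 1053/2)*(83 + 2649) = -2405/2*2732 = -3285230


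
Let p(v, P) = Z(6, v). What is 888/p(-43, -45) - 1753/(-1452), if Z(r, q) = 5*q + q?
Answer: -139517/62436 ≈ -2.2346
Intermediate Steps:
Z(r, q) = 6*q
p(v, P) = 6*v
888/p(-43, -45) - 1753/(-1452) = 888/((6*(-43))) - 1753/(-1452) = 888/(-258) - 1753*(-1/1452) = 888*(-1/258) + 1753/1452 = -148/43 + 1753/1452 = -139517/62436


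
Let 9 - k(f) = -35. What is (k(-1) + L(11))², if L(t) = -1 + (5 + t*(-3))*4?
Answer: 4761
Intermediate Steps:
L(t) = 19 - 12*t (L(t) = -1 + (5 - 3*t)*4 = -1 + (20 - 12*t) = 19 - 12*t)
k(f) = 44 (k(f) = 9 - 1*(-35) = 9 + 35 = 44)
(k(-1) + L(11))² = (44 + (19 - 12*11))² = (44 + (19 - 132))² = (44 - 113)² = (-69)² = 4761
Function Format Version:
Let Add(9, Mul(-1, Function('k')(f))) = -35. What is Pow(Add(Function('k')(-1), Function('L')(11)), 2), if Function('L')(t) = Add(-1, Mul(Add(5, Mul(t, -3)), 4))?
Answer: 4761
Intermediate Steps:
Function('L')(t) = Add(19, Mul(-12, t)) (Function('L')(t) = Add(-1, Mul(Add(5, Mul(-3, t)), 4)) = Add(-1, Add(20, Mul(-12, t))) = Add(19, Mul(-12, t)))
Function('k')(f) = 44 (Function('k')(f) = Add(9, Mul(-1, -35)) = Add(9, 35) = 44)
Pow(Add(Function('k')(-1), Function('L')(11)), 2) = Pow(Add(44, Add(19, Mul(-12, 11))), 2) = Pow(Add(44, Add(19, -132)), 2) = Pow(Add(44, -113), 2) = Pow(-69, 2) = 4761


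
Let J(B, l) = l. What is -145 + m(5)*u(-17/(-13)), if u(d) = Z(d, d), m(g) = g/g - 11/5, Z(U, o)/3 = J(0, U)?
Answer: -9731/65 ≈ -149.71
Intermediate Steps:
Z(U, o) = 3*U
m(g) = -6/5 (m(g) = 1 - 11*⅕ = 1 - 11/5 = -6/5)
u(d) = 3*d
-145 + m(5)*u(-17/(-13)) = -145 - 18*(-17/(-13))/5 = -145 - 18*(-17*(-1/13))/5 = -145 - 18*17/(5*13) = -145 - 6/5*51/13 = -145 - 306/65 = -9731/65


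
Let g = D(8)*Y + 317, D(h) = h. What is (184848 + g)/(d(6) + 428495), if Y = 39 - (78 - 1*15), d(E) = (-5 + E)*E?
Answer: 184973/428501 ≈ 0.43167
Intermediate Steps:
d(E) = E*(-5 + E)
Y = -24 (Y = 39 - (78 - 15) = 39 - 1*63 = 39 - 63 = -24)
g = 125 (g = 8*(-24) + 317 = -192 + 317 = 125)
(184848 + g)/(d(6) + 428495) = (184848 + 125)/(6*(-5 + 6) + 428495) = 184973/(6*1 + 428495) = 184973/(6 + 428495) = 184973/428501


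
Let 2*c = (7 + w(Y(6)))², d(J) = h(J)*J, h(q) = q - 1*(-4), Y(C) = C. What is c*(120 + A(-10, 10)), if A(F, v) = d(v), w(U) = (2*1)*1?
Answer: 10530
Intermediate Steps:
h(q) = 4 + q (h(q) = q + 4 = 4 + q)
w(U) = 2 (w(U) = 2*1 = 2)
d(J) = J*(4 + J) (d(J) = (4 + J)*J = J*(4 + J))
c = 81/2 (c = (7 + 2)²/2 = (½)*9² = (½)*81 = 81/2 ≈ 40.500)
A(F, v) = v*(4 + v)
c*(120 + A(-10, 10)) = 81*(120 + 10*(4 + 10))/2 = 81*(120 + 10*14)/2 = 81*(120 + 140)/2 = (81/2)*260 = 10530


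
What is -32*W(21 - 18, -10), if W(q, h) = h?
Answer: 320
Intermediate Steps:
-32*W(21 - 18, -10) = -32*(-10) = 320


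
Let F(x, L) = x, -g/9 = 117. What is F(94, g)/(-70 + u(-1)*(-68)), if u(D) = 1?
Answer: -47/69 ≈ -0.68116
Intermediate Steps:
g = -1053 (g = -9*117 = -1053)
F(94, g)/(-70 + u(-1)*(-68)) = 94/(-70 + 1*(-68)) = 94/(-70 - 68) = 94/(-138) = 94*(-1/138) = -47/69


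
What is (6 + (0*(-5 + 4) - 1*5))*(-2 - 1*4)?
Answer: -6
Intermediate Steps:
(6 + (0*(-5 + 4) - 1*5))*(-2 - 1*4) = (6 + (0*(-1) - 5))*(-2 - 4) = (6 + (0 - 5))*(-6) = (6 - 5)*(-6) = 1*(-6) = -6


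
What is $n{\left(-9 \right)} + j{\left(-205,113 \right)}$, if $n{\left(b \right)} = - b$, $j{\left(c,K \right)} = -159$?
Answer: $-150$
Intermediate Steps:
$n{\left(-9 \right)} + j{\left(-205,113 \right)} = \left(-1\right) \left(-9\right) - 159 = 9 - 159 = -150$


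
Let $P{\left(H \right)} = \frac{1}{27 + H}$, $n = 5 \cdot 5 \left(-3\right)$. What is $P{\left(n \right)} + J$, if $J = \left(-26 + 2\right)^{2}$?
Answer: $\frac{27647}{48} \approx 575.98$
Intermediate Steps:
$J = 576$ ($J = \left(-24\right)^{2} = 576$)
$n = -75$ ($n = 25 \left(-3\right) = -75$)
$P{\left(n \right)} + J = \frac{1}{27 - 75} + 576 = \frac{1}{-48} + 576 = - \frac{1}{48} + 576 = \frac{27647}{48}$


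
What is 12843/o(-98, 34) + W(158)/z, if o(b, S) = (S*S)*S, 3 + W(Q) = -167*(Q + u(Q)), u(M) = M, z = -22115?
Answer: 471658309/173841592 ≈ 2.7132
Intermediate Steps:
W(Q) = -3 - 334*Q (W(Q) = -3 - 167*(Q + Q) = -3 - 334*Q)
o(b, S) = S³ (o(b, S) = S²*S = S³)
12843/o(-98, 34) + W(158)/z = 12843/(34³) + (-3 - 334*158)/(-22115) = 12843/39304 + (-3 - 52772)*(-1/22115) = 12843*(1/39304) - 52775*(-1/22115) = 12843/39304 + 10555/4423 = 471658309/173841592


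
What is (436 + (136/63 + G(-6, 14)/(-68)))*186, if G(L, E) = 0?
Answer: 1711448/21 ≈ 81498.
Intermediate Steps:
(436 + (136/63 + G(-6, 14)/(-68)))*186 = (436 + (136/63 + 0/(-68)))*186 = (436 + (136*(1/63) + 0*(-1/68)))*186 = (436 + (136/63 + 0))*186 = (436 + 136/63)*186 = (27604/63)*186 = 1711448/21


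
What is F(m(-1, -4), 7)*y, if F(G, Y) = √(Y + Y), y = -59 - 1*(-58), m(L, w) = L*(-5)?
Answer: -√14 ≈ -3.7417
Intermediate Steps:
m(L, w) = -5*L
y = -1 (y = -59 + 58 = -1)
F(G, Y) = √2*√Y (F(G, Y) = √(2*Y) = √2*√Y)
F(m(-1, -4), 7)*y = (√2*√7)*(-1) = √14*(-1) = -√14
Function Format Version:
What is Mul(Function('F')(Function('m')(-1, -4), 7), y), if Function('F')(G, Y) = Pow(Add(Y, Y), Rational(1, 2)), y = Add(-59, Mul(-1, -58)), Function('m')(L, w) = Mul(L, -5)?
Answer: Mul(-1, Pow(14, Rational(1, 2))) ≈ -3.7417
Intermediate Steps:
Function('m')(L, w) = Mul(-5, L)
y = -1 (y = Add(-59, 58) = -1)
Function('F')(G, Y) = Mul(Pow(2, Rational(1, 2)), Pow(Y, Rational(1, 2))) (Function('F')(G, Y) = Pow(Mul(2, Y), Rational(1, 2)) = Mul(Pow(2, Rational(1, 2)), Pow(Y, Rational(1, 2))))
Mul(Function('F')(Function('m')(-1, -4), 7), y) = Mul(Mul(Pow(2, Rational(1, 2)), Pow(7, Rational(1, 2))), -1) = Mul(Pow(14, Rational(1, 2)), -1) = Mul(-1, Pow(14, Rational(1, 2)))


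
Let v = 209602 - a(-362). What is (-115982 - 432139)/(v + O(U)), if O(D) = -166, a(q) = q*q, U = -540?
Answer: -548121/78392 ≈ -6.9921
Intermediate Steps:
a(q) = q²
v = 78558 (v = 209602 - 1*(-362)² = 209602 - 1*131044 = 209602 - 131044 = 78558)
(-115982 - 432139)/(v + O(U)) = (-115982 - 432139)/(78558 - 166) = -548121/78392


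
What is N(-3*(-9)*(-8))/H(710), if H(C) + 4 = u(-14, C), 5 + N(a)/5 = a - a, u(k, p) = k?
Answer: 25/18 ≈ 1.3889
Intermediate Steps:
N(a) = -25 (N(a) = -25 + 5*(a - a) = -25 + 5*0 = -25 + 0 = -25)
H(C) = -18 (H(C) = -4 - 14 = -18)
N(-3*(-9)*(-8))/H(710) = -25/(-18) = -25*(-1/18) = 25/18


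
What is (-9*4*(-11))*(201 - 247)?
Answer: -18216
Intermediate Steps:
(-9*4*(-11))*(201 - 247) = -36*(-11)*(-46) = 396*(-46) = -18216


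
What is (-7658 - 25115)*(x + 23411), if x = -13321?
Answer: -330679570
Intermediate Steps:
(-7658 - 25115)*(x + 23411) = (-7658 - 25115)*(-13321 + 23411) = -32773*10090 = -330679570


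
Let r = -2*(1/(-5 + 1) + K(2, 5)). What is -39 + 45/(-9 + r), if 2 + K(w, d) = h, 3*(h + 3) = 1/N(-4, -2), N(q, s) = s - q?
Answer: -3/7 ≈ -0.42857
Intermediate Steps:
h = -17/6 (h = -3 + 1/(3*(-2 - 1*(-4))) = -3 + 1/(3*(-2 + 4)) = -3 + (⅓)/2 = -3 + (⅓)*(½) = -3 + ⅙ = -17/6 ≈ -2.8333)
K(w, d) = -29/6 (K(w, d) = -2 - 17/6 = -29/6)
r = 61/6 (r = -2*(1/(-5 + 1) - 29/6) = -2*(1/(-4) - 29/6) = -2*(-¼ - 29/6) = -2*(-61/12) = 61/6 ≈ 10.167)
-39 + 45/(-9 + r) = -39 + 45/(-9 + 61/6) = -39 + 45/(7/6) = -39 + 45*(6/7) = -39 + 270/7 = -3/7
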